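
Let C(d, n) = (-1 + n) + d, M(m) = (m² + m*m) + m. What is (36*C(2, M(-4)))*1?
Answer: 1044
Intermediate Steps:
M(m) = m + 2*m² (M(m) = (m² + m²) + m = 2*m² + m = m + 2*m²)
C(d, n) = -1 + d + n
(36*C(2, M(-4)))*1 = (36*(-1 + 2 - 4*(1 + 2*(-4))))*1 = (36*(-1 + 2 - 4*(1 - 8)))*1 = (36*(-1 + 2 - 4*(-7)))*1 = (36*(-1 + 2 + 28))*1 = (36*29)*1 = 1044*1 = 1044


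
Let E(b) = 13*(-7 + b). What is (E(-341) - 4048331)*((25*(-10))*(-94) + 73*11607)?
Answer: -3529270715405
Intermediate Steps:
E(b) = -91 + 13*b
(E(-341) - 4048331)*((25*(-10))*(-94) + 73*11607) = ((-91 + 13*(-341)) - 4048331)*((25*(-10))*(-94) + 73*11607) = ((-91 - 4433) - 4048331)*(-250*(-94) + 847311) = (-4524 - 4048331)*(23500 + 847311) = -4052855*870811 = -3529270715405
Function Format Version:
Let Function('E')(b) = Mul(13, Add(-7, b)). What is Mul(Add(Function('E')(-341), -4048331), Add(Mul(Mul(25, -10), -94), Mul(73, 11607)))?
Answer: -3529270715405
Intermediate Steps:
Function('E')(b) = Add(-91, Mul(13, b))
Mul(Add(Function('E')(-341), -4048331), Add(Mul(Mul(25, -10), -94), Mul(73, 11607))) = Mul(Add(Add(-91, Mul(13, -341)), -4048331), Add(Mul(Mul(25, -10), -94), Mul(73, 11607))) = Mul(Add(Add(-91, -4433), -4048331), Add(Mul(-250, -94), 847311)) = Mul(Add(-4524, -4048331), Add(23500, 847311)) = Mul(-4052855, 870811) = -3529270715405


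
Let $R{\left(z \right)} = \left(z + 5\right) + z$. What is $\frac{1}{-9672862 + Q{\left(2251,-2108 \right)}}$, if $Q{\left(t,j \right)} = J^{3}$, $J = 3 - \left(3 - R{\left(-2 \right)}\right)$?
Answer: $- \frac{1}{9672861} \approx -1.0338 \cdot 10^{-7}$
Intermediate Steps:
$R{\left(z \right)} = 5 + 2 z$ ($R{\left(z \right)} = \left(5 + z\right) + z = 5 + 2 z$)
$J = 1$ ($J = 3 - \left(3 - \left(5 + 2 \left(-2\right)\right)\right) = 3 - \left(3 - \left(5 - 4\right)\right) = 3 - \left(3 - 1\right) = 3 - 2 = 1$)
$Q{\left(t,j \right)} = 1$ ($Q{\left(t,j \right)} = 1^{3} = 1$)
$\frac{1}{-9672862 + Q{\left(2251,-2108 \right)}} = \frac{1}{-9672862 + 1} = \frac{1}{-9672861} = - \frac{1}{9672861}$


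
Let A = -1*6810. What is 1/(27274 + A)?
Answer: 1/20464 ≈ 4.8866e-5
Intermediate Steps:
A = -6810
1/(27274 + A) = 1/(27274 - 6810) = 1/20464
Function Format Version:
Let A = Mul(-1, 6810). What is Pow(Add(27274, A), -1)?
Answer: Rational(1, 20464) ≈ 4.8866e-5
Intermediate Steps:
A = -6810
Pow(Add(27274, A), -1) = Pow(Add(27274, -6810), -1) = Pow(20464, -1) = Rational(1, 20464)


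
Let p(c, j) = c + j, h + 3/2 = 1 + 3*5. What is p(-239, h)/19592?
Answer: -449/39184 ≈ -0.011459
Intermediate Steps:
h = 29/2 (h = -3/2 + (1 + 3*5) = -3/2 + (1 + 15) = -3/2 + 16 = 29/2 ≈ 14.500)
p(-239, h)/19592 = (-239 + 29/2)/19592 = -449/2*1/19592 = -449/39184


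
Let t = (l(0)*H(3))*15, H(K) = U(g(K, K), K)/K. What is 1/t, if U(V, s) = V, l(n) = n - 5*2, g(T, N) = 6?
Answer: -1/300 ≈ -0.0033333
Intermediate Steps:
l(n) = -10 + n (l(n) = n - 10 = -10 + n)
H(K) = 6/K
t = -300 (t = ((-10 + 0)*(6/3))*15 = -60/3*15 = -10*2*15 = -20*15 = -300)
1/t = 1/(-300) = -1/300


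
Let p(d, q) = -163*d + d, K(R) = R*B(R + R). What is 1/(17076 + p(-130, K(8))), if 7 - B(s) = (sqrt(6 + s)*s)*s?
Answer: 1/38136 ≈ 2.6222e-5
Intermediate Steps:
B(s) = 7 - s**2*sqrt(6 + s) (B(s) = 7 - sqrt(6 + s)*s*s = 7 - s*sqrt(6 + s)*s = 7 - s**2*sqrt(6 + s))
K(R) = R*(7 - 4*R**2*sqrt(6 + 2*R)) (K(R) = R*(7 - (R + R)**2*sqrt(6 + (R + R))) = R*(7 - (2*R)**2*sqrt(6 + 2*R)) = R*(7 - 4*R**2*sqrt(6 + 2*R)))
p(d, q) = -162*d
1/(17076 + p(-130, K(8))) = 1/(17076 - 162*(-130)) = 1/(17076 + 21060) = 1/38136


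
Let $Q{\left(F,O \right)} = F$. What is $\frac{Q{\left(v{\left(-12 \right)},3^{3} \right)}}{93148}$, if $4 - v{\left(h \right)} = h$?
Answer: $\frac{4}{23287} \approx 0.00017177$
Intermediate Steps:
$v{\left(h \right)} = 4 - h$
$\frac{Q{\left(v{\left(-12 \right)},3^{3} \right)}}{93148} = \frac{4 - -12}{93148} = \left(4 + 12\right) \frac{1}{93148} = 16 \cdot \frac{1}{93148} = \frac{4}{23287}$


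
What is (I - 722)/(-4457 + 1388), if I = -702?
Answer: 1424/3069 ≈ 0.46399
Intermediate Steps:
(I - 722)/(-4457 + 1388) = (-702 - 722)/(-4457 + 1388) = -1424/(-3069) = -1424*(-1/3069) = 1424/3069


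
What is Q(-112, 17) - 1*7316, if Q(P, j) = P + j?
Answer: -7411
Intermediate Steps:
Q(-112, 17) - 1*7316 = (-112 + 17) - 1*7316 = -95 - 7316 = -7411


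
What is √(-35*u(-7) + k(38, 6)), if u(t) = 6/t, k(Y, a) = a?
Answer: 6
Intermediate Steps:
√(-35*u(-7) + k(38, 6)) = √(-210/(-7) + 6) = √(-210*(-1)/7 + 6) = √(-35*(-6/7) + 6) = √(30 + 6) = √36 = 6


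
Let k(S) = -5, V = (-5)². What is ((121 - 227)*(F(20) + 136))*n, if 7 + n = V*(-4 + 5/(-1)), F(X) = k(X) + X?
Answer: 3713392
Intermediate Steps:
V = 25
F(X) = -5 + X
n = -232 (n = -7 + 25*(-4 + 5/(-1)) = -7 + 25*(-4 + 5*(-1)) = -7 + 25*(-4 - 5) = -7 + 25*(-9) = -7 - 225 = -232)
((121 - 227)*(F(20) + 136))*n = ((121 - 227)*((-5 + 20) + 136))*(-232) = -106*(15 + 136)*(-232) = -106*151*(-232) = -16006*(-232) = 3713392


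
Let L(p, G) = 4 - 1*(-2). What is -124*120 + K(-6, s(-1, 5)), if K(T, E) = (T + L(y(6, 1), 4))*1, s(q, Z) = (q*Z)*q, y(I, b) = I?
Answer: -14880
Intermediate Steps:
L(p, G) = 6 (L(p, G) = 4 + 2 = 6)
s(q, Z) = Z*q² (s(q, Z) = (Z*q)*q = Z*q²)
K(T, E) = 6 + T (K(T, E) = (T + 6)*1 = (6 + T)*1 = 6 + T)
-124*120 + K(-6, s(-1, 5)) = -124*120 + (6 - 6) = -14880 + 0 = -14880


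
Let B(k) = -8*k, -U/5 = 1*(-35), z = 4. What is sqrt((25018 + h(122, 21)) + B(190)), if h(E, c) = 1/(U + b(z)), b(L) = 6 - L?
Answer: sqrt(736169019)/177 ≈ 153.29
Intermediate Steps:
U = 175 (U = -5*(-35) = 175)
h(E, c) = 1/177 (h(E, c) = 1/(175 + (6 - 1*4)) = 1/(175 + (6 - 4)) = 1/(175 + 2) = 1/177)
sqrt((25018 + h(122, 21)) + B(190)) = sqrt((25018 + 1/177) - 8*190) = sqrt(4428187/177 - 1520) = sqrt(4159147/177) = sqrt(736169019)/177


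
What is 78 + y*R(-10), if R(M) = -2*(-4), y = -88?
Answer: -626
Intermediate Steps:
R(M) = 8
78 + y*R(-10) = 78 - 88*8 = 78 - 704 = -626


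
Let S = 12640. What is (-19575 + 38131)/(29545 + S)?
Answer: 18556/42185 ≈ 0.43987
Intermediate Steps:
(-19575 + 38131)/(29545 + S) = (-19575 + 38131)/(29545 + 12640) = 18556/42185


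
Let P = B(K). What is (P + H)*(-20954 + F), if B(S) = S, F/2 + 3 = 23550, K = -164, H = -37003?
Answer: -971545380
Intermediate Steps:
F = 47094 (F = -6 + 2*23550 = -6 + 47100 = 47094)
P = -164
(P + H)*(-20954 + F) = (-164 - 37003)*(-20954 + 47094) = -37167*26140 = -971545380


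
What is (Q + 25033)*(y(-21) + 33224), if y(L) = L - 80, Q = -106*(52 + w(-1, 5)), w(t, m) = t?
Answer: 650105121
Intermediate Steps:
Q = -5406 (Q = -106*(52 - 1) = -106*51 = -5406)
y(L) = -80 + L
(Q + 25033)*(y(-21) + 33224) = (-5406 + 25033)*((-80 - 21) + 33224) = 19627*(-101 + 33224) = 19627*33123 = 650105121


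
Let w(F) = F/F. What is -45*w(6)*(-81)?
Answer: 3645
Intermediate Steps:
w(F) = 1
-45*w(6)*(-81) = -45*1*(-81) = -45*(-81) = 3645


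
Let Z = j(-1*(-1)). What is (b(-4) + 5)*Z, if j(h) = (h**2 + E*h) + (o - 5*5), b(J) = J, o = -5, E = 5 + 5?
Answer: -19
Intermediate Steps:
E = 10
j(h) = -30 + h**2 + 10*h (j(h) = (h**2 + 10*h) + (-5 - 5*5) = (h**2 + 10*h) + (-5 - 25) = (h**2 + 10*h) - 30 = -30 + h**2 + 10*h)
Z = -19 (Z = -30 + (-1*(-1))**2 + 10*(-1*(-1)) = -30 + 1**2 + 10*1 = -30 + 1 + 10 = -19)
(b(-4) + 5)*Z = (-4 + 5)*(-19) = 1*(-19) = -19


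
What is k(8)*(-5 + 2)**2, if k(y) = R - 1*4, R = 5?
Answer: 9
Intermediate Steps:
k(y) = 1 (k(y) = 5 - 1*4 = 5 - 4 = 1)
k(8)*(-5 + 2)**2 = 1*(-5 + 2)**2 = 1*(-3)**2 = 1*9 = 9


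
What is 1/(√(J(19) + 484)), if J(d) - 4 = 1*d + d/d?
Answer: √127/254 ≈ 0.044368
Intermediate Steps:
J(d) = 5 + d (J(d) = 4 + (1*d + d/d) = 4 + (d + 1) = 4 + (1 + d) = 5 + d)
1/(√(J(19) + 484)) = 1/(√((5 + 19) + 484)) = 1/(√(24 + 484)) = 1/(√508) = 1/(2*√127) = √127/254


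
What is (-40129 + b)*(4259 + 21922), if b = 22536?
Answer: -460602333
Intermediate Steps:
(-40129 + b)*(4259 + 21922) = (-40129 + 22536)*(4259 + 21922) = -17593*26181 = -460602333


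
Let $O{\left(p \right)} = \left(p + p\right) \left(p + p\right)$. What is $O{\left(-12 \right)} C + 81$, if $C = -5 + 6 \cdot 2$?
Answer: $4113$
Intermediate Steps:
$C = 7$ ($C = -5 + 12 = 7$)
$O{\left(p \right)} = 4 p^{2}$ ($O{\left(p \right)} = 2 p 2 p = 4 p^{2}$)
$O{\left(-12 \right)} C + 81 = 4 \left(-12\right)^{2} \cdot 7 + 81 = 4 \cdot 144 \cdot 7 + 81 = 576 \cdot 7 + 81 = 4032 + 81 = 4113$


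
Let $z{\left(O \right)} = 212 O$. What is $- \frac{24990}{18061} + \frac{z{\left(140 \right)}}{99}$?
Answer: $\frac{533576470}{1788039} \approx 298.41$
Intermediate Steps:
$- \frac{24990}{18061} + \frac{z{\left(140 \right)}}{99} = - \frac{24990}{18061} + \frac{212 \cdot 140}{99} = \left(-24990\right) \frac{1}{18061} + 29680 \cdot \frac{1}{99} = - \frac{24990}{18061} + \frac{29680}{99} = \frac{533576470}{1788039}$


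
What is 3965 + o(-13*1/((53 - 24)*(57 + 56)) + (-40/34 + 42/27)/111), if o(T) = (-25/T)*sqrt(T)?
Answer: 3965 + 75*I*sqrt(189919947387)/30713 ≈ 3965.0 + 1064.2*I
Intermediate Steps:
o(T) = -25/sqrt(T)
3965 + o(-13*1/((53 - 24)*(57 + 56)) + (-40/34 + 42/27)/111) = 3965 - 25/sqrt(-13*1/((53 - 24)*(57 + 56)) + (-40/34 + 42/27)/111) = 3965 - 25/sqrt(-13/(113*29) + (-40*1/34 + 42*(1/27))*(1/111)) = 3965 - 25/sqrt(-13/3277 + (-20/17 + 14/9)*(1/111)) = 3965 - 25/sqrt(-13*1/3277 + (58/153)*(1/111)) = 3965 - 25/sqrt(-13/3277 + 58/16983) = 3965 - (-75)*I*sqrt(189919947387)/30713 = 3965 + 75*I*sqrt(189919947387)/30713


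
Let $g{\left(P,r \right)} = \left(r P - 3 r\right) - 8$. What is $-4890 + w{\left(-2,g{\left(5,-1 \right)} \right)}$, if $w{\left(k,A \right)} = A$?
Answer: $-4900$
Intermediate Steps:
$g{\left(P,r \right)} = -8 - 3 r + P r$ ($g{\left(P,r \right)} = \left(P r - 3 r\right) - 8 = \left(- 3 r + P r\right) - 8 = -8 - 3 r + P r$)
$-4890 + w{\left(-2,g{\left(5,-1 \right)} \right)} = -4890 - 10 = -4900$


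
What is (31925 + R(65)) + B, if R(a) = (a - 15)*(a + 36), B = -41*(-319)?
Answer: 50054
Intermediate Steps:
B = 13079
R(a) = (-15 + a)*(36 + a)
(31925 + R(65)) + B = (31925 + (-540 + 65² + 21*65)) + 13079 = (31925 + (-540 + 4225 + 1365)) + 13079 = (31925 + 5050) + 13079 = 36975 + 13079 = 50054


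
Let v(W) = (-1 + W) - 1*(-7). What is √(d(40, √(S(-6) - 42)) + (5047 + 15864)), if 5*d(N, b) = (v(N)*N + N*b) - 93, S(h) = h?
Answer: √(531510 + 800*I*√3)/5 ≈ 145.81 + 0.19006*I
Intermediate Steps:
v(W) = 6 + W (v(W) = (-1 + W) + 7 = 6 + W)
d(N, b) = -93/5 + N*b/5 + N*(6 + N)/5 (d(N, b) = (((6 + N)*N + N*b) - 93)/5 = ((N*(6 + N) + N*b) - 93)/5 = ((N*b + N*(6 + N)) - 93)/5 = (-93 + N*b + N*(6 + N))/5 = -93/5 + N*b/5 + N*(6 + N)/5)
√(d(40, √(S(-6) - 42)) + (5047 + 15864)) = √((-93/5 + (⅕)*40*√(-6 - 42) + (⅕)*40*(6 + 40)) + (5047 + 15864)) = √((-93/5 + (⅕)*40*√(-48) + (⅕)*40*46) + 20911) = √((-93/5 + (⅕)*40*(4*I*√3) + 368) + 20911) = √((-93/5 + 32*I*√3 + 368) + 20911) = √((1747/5 + 32*I*√3) + 20911) = √(106302/5 + 32*I*√3)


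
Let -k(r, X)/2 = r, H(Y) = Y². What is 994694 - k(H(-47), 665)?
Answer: 999112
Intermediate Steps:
k(r, X) = -2*r
994694 - k(H(-47), 665) = 994694 - (-2)*(-47)² = 994694 - (-2)*2209 = 994694 - 1*(-4418) = 994694 + 4418 = 999112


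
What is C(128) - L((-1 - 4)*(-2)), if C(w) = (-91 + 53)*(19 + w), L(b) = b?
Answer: -5596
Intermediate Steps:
C(w) = -722 - 38*w (C(w) = -38*(19 + w) = -722 - 38*w)
C(128) - L((-1 - 4)*(-2)) = (-722 - 38*128) - (-1 - 4)*(-2) = (-722 - 4864) - (-5)*(-2) = -5586 - 1*10 = -5586 - 10 = -5596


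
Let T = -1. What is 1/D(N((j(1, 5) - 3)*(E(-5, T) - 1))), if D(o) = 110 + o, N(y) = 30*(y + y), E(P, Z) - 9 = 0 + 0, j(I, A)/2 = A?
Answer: 1/3470 ≈ 0.00028818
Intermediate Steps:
j(I, A) = 2*A
E(P, Z) = 9 (E(P, Z) = 9 + (0 + 0) = 9 + 0 = 9)
N(y) = 60*y (N(y) = 30*(2*y) = 60*y)
1/D(N((j(1, 5) - 3)*(E(-5, T) - 1))) = 1/(110 + 60*((2*5 - 3)*(9 - 1))) = 1/(110 + 60*((10 - 3)*8)) = 1/(110 + 60*(7*8)) = 1/(110 + 60*56) = 1/(110 + 3360) = 1/3470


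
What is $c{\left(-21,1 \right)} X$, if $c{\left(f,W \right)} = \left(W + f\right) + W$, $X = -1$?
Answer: $19$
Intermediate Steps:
$c{\left(f,W \right)} = f + 2 W$
$c{\left(-21,1 \right)} X = \left(-21 + 2 \cdot 1\right) \left(-1\right) = \left(-21 + 2\right) \left(-1\right) = \left(-19\right) \left(-1\right) = 19$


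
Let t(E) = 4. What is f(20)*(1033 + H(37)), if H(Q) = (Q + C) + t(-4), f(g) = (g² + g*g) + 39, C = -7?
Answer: 895213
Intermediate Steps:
f(g) = 39 + 2*g² (f(g) = (g² + g²) + 39 = 2*g² + 39 = 39 + 2*g²)
H(Q) = -3 + Q (H(Q) = (Q - 7) + 4 = (-7 + Q) + 4 = -3 + Q)
f(20)*(1033 + H(37)) = (39 + 2*20²)*(1033 + (-3 + 37)) = (39 + 2*400)*(1033 + 34) = (39 + 800)*1067 = 839*1067 = 895213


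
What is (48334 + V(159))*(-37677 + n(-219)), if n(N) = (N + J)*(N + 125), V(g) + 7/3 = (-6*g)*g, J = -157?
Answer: 723376979/3 ≈ 2.4113e+8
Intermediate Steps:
V(g) = -7/3 - 6*g² (V(g) = -7/3 + (-6*g)*g = -7/3 - 6*g²)
n(N) = (-157 + N)*(125 + N) (n(N) = (N - 157)*(N + 125) = (-157 + N)*(125 + N))
(48334 + V(159))*(-37677 + n(-219)) = (48334 + (-7/3 - 6*159²))*(-37677 + (-19625 + (-219)² - 32*(-219))) = (48334 + (-7/3 - 6*25281))*(-37677 + (-19625 + 47961 + 7008)) = (48334 + (-7/3 - 151686))*(-37677 + 35344) = (48334 - 455065/3)*(-2333) = -310063/3*(-2333) = 723376979/3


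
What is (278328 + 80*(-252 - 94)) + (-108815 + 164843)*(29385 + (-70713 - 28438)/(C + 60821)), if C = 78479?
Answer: 8191802903149/4975 ≈ 1.6466e+9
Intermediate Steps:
(278328 + 80*(-252 - 94)) + (-108815 + 164843)*(29385 + (-70713 - 28438)/(C + 60821)) = (278328 + 80*(-252 - 94)) + (-108815 + 164843)*(29385 + (-70713 - 28438)/(78479 + 60821)) = (278328 + 80*(-346)) + 56028*(29385 - 99151/139300) = (278328 - 27680) + 56028*(29385 - 99151*1/139300) = 250648 + 56028*(29385 - 99151/139300) = 250648 + 56028*(4093231349/139300) = 250648 + 8190555929349/4975 = 8191802903149/4975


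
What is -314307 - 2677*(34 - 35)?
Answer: -311630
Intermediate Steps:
-314307 - 2677*(34 - 35) = -314307 - 2677*(-1) = -314307 - 1*(-2677) = -314307 + 2677 = -311630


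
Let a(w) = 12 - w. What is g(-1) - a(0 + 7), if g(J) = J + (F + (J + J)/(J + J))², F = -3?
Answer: -2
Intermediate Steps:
g(J) = 4 + J (g(J) = J + (-3 + (J + J)/(J + J))² = J + (-3 + (2*J)/((2*J)))² = J + (-3 + (2*J)*(1/(2*J)))² = J + (-3 + 1)² = J + (-2)² = J + 4 = 4 + J)
g(-1) - a(0 + 7) = (4 - 1) - (12 - (0 + 7)) = 3 - (12 - 1*7) = 3 - (12 - 7) = 3 - 1*5 = 3 - 5 = -2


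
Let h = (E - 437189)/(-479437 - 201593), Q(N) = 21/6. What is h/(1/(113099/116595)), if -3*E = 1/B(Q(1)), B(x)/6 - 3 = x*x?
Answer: 3877950839791/6227596624950 ≈ 0.62270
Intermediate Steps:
Q(N) = 7/2 (Q(N) = 21*(⅙) = 7/2)
B(x) = 18 + 6*x² (B(x) = 18 + 6*(x*x) = 18 + 6*x²)
E = -2/549 (E = -1/(3*(18 + 6*(7/2)²)) = -1/(3*(18 + 6*(49/4))) = -1/(3*(18 + 147/2)) = -1/(3*183/2) = -⅓*2/183 = -2/549 ≈ -0.0036430)
h = 34288109/53412210 (h = (-2/549 - 437189)/(-479437 - 201593) = -240016763/549/(-681030) = -240016763/549*(-1/681030) = 34288109/53412210 ≈ 0.64195)
h/(1/(113099/116595)) = 34288109/(53412210*(1/(113099/116595))) = 34288109/(53412210*(116595/113099)) = (34288109/53412210)*(113099/116595) = 3877950839791/6227596624950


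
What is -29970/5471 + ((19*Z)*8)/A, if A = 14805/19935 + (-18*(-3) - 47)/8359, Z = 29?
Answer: 22305137159644/3765705713 ≈ 5923.2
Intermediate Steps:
A = 2753212/3703037 (A = 14805*(1/19935) + (54 - 47)*(1/8359) = 329/443 + 7*(1/8359) = 329/443 + 7/8359 = 2753212/3703037 ≈ 0.74350)
-29970/5471 + ((19*Z)*8)/A = -29970/5471 + ((19*29)*8)/(2753212/3703037) = -29970*1/5471 + (551*8)*(3703037/2753212) = -29970/5471 + 4408*(3703037/2753212) = -29970/5471 + 4080746774/688303 = 22305137159644/3765705713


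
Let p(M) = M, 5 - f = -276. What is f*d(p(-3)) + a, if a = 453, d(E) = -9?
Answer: -2076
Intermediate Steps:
f = 281 (f = 5 - 1*(-276) = 5 + 276 = 281)
f*d(p(-3)) + a = 281*(-9) + 453 = -2529 + 453 = -2076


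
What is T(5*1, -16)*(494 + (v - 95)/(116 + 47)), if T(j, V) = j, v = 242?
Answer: 403345/163 ≈ 2474.5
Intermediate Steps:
T(5*1, -16)*(494 + (v - 95)/(116 + 47)) = (5*1)*(494 + (242 - 95)/(116 + 47)) = 5*(494 + 147/163) = 5*(80669/163) = 403345/163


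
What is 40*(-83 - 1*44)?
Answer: -5080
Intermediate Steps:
40*(-83 - 1*44) = 40*(-83 - 44) = 40*(-127) = -5080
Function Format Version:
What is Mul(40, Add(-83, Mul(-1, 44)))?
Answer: -5080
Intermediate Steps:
Mul(40, Add(-83, Mul(-1, 44))) = Mul(40, Add(-83, -44)) = Mul(40, -127) = -5080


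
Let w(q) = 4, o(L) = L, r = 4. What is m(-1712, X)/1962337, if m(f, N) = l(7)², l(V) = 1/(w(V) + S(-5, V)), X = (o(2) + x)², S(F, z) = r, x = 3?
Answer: 1/125589568 ≈ 7.9624e-9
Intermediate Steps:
S(F, z) = 4
X = 25 (X = (2 + 3)² = 5² = 25)
l(V) = ⅛ (l(V) = 1/(4 + 4) = 1/8 = ⅛)
m(f, N) = 1/64 (m(f, N) = (⅛)² = 1/64)
m(-1712, X)/1962337 = (1/64)/1962337 = (1/64)*(1/1962337) = 1/125589568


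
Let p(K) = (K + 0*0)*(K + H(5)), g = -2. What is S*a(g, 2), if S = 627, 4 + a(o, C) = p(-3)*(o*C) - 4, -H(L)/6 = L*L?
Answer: -1156188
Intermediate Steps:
H(L) = -6*L**2 (H(L) = -6*L*L = -6*L**2)
p(K) = K*(-150 + K) (p(K) = (K + 0*0)*(K - 6*5**2) = (K + 0)*(K - 6*25) = K*(K - 150) = K*(-150 + K))
a(o, C) = -8 + 459*C*o (a(o, C) = -4 + ((-3*(-150 - 3))*(o*C) - 4) = -4 + ((-3*(-153))*(C*o) - 4) = -4 + (459*(C*o) - 4) = -4 + (459*C*o - 4) = -4 + (-4 + 459*C*o) = -8 + 459*C*o)
S*a(g, 2) = 627*(-8 + 459*2*(-2)) = 627*(-8 - 1836) = 627*(-1844) = -1156188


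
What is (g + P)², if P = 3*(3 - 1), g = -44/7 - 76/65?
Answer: 438244/207025 ≈ 2.1169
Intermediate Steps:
g = -3392/455 (g = -44*⅐ - 76*1/65 = -44/7 - 76/65 = -3392/455 ≈ -7.4549)
P = 6 (P = 3*2 = 6)
(g + P)² = (-3392/455 + 6)² = (-662/455)² = 438244/207025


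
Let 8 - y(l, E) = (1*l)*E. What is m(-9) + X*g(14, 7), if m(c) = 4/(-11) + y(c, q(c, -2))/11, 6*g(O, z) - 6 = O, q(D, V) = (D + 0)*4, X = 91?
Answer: 9050/33 ≈ 274.24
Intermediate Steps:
q(D, V) = 4*D (q(D, V) = D*4 = 4*D)
y(l, E) = 8 - E*l (y(l, E) = 8 - 1*l*E = 8 - l*E = 8 - E*l)
g(O, z) = 1 + O/6
m(c) = 4/11 - 4*c**2/11 (m(c) = 4/(-11) + (8 - 4*c*c)/11 = 4*(-1/11) + (8 - 4*c**2)*(1/11) = -4/11 + (8/11 - 4*c**2/11) = 4/11 - 4*c**2/11)
m(-9) + X*g(14, 7) = (4/11 - 4/11*(-9)**2) + 91*(1 + (1/6)*14) = (4/11 - 4/11*81) + 91*(1 + 7/3) = (4/11 - 324/11) + 91*(10/3) = -320/11 + 910/3 = 9050/33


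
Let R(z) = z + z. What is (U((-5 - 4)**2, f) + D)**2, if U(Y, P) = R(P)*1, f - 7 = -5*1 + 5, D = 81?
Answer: 9025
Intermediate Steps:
R(z) = 2*z
f = 7 (f = 7 + (-5*1 + 5) = 7 + (-5 + 5) = 7 + 0 = 7)
U(Y, P) = 2*P (U(Y, P) = (2*P)*1 = 2*P)
(U((-5 - 4)**2, f) + D)**2 = (2*7 + 81)**2 = (14 + 81)**2 = 95**2 = 9025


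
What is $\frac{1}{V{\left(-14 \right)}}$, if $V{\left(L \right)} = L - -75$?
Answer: $\frac{1}{61} \approx 0.016393$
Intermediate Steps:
$V{\left(L \right)} = 75 + L$ ($V{\left(L \right)} = L + 75 = 75 + L$)
$\frac{1}{V{\left(-14 \right)}} = \frac{1}{75 - 14} = \frac{1}{61}$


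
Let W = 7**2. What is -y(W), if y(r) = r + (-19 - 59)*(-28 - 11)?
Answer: -3091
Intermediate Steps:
W = 49
y(r) = 3042 + r (y(r) = r - 78*(-39) = r + 3042 = 3042 + r)
-y(W) = -(3042 + 49) = -1*3091 = -3091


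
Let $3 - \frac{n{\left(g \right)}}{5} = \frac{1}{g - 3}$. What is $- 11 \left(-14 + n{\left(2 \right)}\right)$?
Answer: $-66$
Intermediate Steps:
$n{\left(g \right)} = 15 - \frac{5}{-3 + g}$ ($n{\left(g \right)} = 15 - \frac{5}{g - 3} = 15 - \frac{5}{-3 + g}$)
$- 11 \left(-14 + n{\left(2 \right)}\right) = - 11 \left(-14 + \frac{5 \left(-10 + 3 \cdot 2\right)}{-3 + 2}\right) = - 11 \left(-14 + \frac{5 \left(-10 + 6\right)}{-1}\right) = - 11 \left(-14 + 5 \left(-1\right) \left(-4\right)\right) = - 11 \left(-14 + 20\right) = \left(-11\right) 6 = -66$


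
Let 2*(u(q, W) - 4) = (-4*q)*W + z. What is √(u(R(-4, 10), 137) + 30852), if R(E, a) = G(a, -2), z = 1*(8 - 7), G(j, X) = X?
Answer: √125618/2 ≈ 177.21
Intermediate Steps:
z = 1 (z = 1*1 = 1)
R(E, a) = -2
u(q, W) = 9/2 - 2*W*q (u(q, W) = 4 + ((-4*q)*W + 1)/2 = 4 + (-4*W*q + 1)/2 = 4 + (1 - 4*W*q)/2 = 4 + (½ - 2*W*q) = 9/2 - 2*W*q)
√(u(R(-4, 10), 137) + 30852) = √((9/2 - 2*137*(-2)) + 30852) = √((9/2 + 548) + 30852) = √(1105/2 + 30852) = √(62809/2) = √125618/2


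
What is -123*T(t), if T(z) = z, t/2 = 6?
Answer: -1476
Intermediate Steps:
t = 12 (t = 2*6 = 12)
-123*T(t) = -123*12 = -1476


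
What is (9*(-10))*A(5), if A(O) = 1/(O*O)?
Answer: -18/5 ≈ -3.6000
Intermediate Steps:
A(O) = O⁻²
(9*(-10))*A(5) = (9*(-10))/5² = -90*1/25 = -18/5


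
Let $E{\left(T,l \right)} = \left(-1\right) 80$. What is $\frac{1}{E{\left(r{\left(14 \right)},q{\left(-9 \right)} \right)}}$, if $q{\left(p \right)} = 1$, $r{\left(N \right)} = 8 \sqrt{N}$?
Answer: $- \frac{1}{80} \approx -0.0125$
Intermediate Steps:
$E{\left(T,l \right)} = -80$
$\frac{1}{E{\left(r{\left(14 \right)},q{\left(-9 \right)} \right)}} = \frac{1}{-80} = - \frac{1}{80}$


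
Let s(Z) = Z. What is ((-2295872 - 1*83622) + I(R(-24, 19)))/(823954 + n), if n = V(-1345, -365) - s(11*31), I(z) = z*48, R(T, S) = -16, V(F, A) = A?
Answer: -1190131/411624 ≈ -2.8913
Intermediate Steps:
I(z) = 48*z
n = -706 (n = -365 - 11*31 = -365 - 1*341 = -365 - 341 = -706)
((-2295872 - 1*83622) + I(R(-24, 19)))/(823954 + n) = ((-2295872 - 1*83622) + 48*(-16))/(823954 - 706) = ((-2295872 - 83622) - 768)/823248 = (-2379494 - 768)*(1/823248) = -2380262*1/823248 = -1190131/411624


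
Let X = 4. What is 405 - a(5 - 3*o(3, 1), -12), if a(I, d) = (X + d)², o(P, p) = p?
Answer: 341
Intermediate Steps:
a(I, d) = (4 + d)²
405 - a(5 - 3*o(3, 1), -12) = 405 - (4 - 12)² = 405 - 1*(-8)² = 405 - 1*64 = 405 - 64 = 341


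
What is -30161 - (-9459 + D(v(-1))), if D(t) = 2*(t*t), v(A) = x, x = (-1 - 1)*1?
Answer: -20710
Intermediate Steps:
x = -2 (x = -2*1 = -2)
v(A) = -2
D(t) = 2*t**2
-30161 - (-9459 + D(v(-1))) = -30161 - (-9459 + 2*(-2)**2) = -30161 - (-9459 + 2*4) = -30161 - (-9459 + 8) = -30161 - 1*(-9451) = -30161 + 9451 = -20710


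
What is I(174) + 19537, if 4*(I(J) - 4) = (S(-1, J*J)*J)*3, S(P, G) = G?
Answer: 3970559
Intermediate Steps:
I(J) = 4 + 3*J³/4 (I(J) = 4 + (((J*J)*J)*3)/4 = 4 + ((J²*J)*3)/4 = 4 + (J³*3)/4 = 4 + (3*J³)/4 = 4 + 3*J³/4)
I(174) + 19537 = (4 + (¾)*174³) + 19537 = (4 + (¾)*5268024) + 19537 = (4 + 3951018) + 19537 = 3951022 + 19537 = 3970559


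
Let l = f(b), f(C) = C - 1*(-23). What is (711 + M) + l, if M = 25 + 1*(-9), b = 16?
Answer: 766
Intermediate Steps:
f(C) = 23 + C (f(C) = C + 23 = 23 + C)
l = 39 (l = 23 + 16 = 39)
M = 16 (M = 25 - 9 = 16)
(711 + M) + l = (711 + 16) + 39 = 727 + 39 = 766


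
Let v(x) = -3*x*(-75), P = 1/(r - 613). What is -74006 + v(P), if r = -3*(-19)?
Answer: -41147561/556 ≈ -74006.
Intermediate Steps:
r = 57
P = -1/556 (P = 1/(57 - 613) = 1/(-556) = -1/556 ≈ -0.0017986)
v(x) = 225*x
-74006 + v(P) = -74006 + 225*(-1/556) = -74006 - 225/556 = -41147561/556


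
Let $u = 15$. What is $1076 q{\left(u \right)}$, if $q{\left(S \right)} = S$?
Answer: $16140$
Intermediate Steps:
$1076 q{\left(u \right)} = 1076 \cdot 15 = 16140$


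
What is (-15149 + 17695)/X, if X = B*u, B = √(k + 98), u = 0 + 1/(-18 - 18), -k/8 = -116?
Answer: -268*√114 ≈ -2861.5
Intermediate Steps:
k = 928 (k = -8*(-116) = 928)
u = -1/36 (u = 0 + 1/(-36) = 0 - 1/36 = -1/36 ≈ -0.027778)
B = 3*√114 (B = √(928 + 98) = √1026 = 3*√114 ≈ 32.031)
X = -√114/12 (X = (3*√114)*(-1/36) = -√114/12 ≈ -0.88976)
(-15149 + 17695)/X = (-15149 + 17695)/((-√114/12)) = 2546*(-2*√114/19) = -268*√114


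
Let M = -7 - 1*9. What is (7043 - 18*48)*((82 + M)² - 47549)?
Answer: -266889547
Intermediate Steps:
M = -16 (M = -7 - 9 = -16)
(7043 - 18*48)*((82 + M)² - 47549) = (7043 - 18*48)*((82 - 16)² - 47549) = (7043 - 864)*(66² - 47549) = 6179*(4356 - 47549) = 6179*(-43193) = -266889547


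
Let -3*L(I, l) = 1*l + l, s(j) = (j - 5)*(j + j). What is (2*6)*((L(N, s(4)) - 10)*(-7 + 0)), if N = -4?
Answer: 392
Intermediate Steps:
s(j) = 2*j*(-5 + j) (s(j) = (-5 + j)*(2*j) = 2*j*(-5 + j))
L(I, l) = -2*l/3 (L(I, l) = -(1*l + l)/3 = -(l + l)/3 = -2*l/3)
(2*6)*((L(N, s(4)) - 10)*(-7 + 0)) = (2*6)*((-4*4*(-5 + 4)/3 - 10)*(-7 + 0)) = 12*((-4*4*(-1)/3 - 10)*(-7)) = 12*((-⅔*(-8) - 10)*(-7)) = 12*((16/3 - 10)*(-7)) = 12*(-14/3*(-7)) = 12*(98/3) = 392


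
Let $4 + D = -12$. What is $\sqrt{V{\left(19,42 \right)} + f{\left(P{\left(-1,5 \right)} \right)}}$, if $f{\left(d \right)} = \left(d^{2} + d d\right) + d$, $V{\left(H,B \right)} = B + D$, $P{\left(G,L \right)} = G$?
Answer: $3 \sqrt{3} \approx 5.1962$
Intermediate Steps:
$D = -16$ ($D = -4 - 12 = -16$)
$V{\left(H,B \right)} = -16 + B$ ($V{\left(H,B \right)} = B - 16 = -16 + B$)
$f{\left(d \right)} = d + 2 d^{2}$ ($f{\left(d \right)} = \left(d^{2} + d^{2}\right) + d = 2 d^{2} + d = d + 2 d^{2}$)
$\sqrt{V{\left(19,42 \right)} + f{\left(P{\left(-1,5 \right)} \right)}} = \sqrt{\left(-16 + 42\right) - \left(1 + 2 \left(-1\right)\right)} = \sqrt{26 - \left(1 - 2\right)} = \sqrt{26 - -1} = \sqrt{26 + 1} = \sqrt{27} = 3 \sqrt{3}$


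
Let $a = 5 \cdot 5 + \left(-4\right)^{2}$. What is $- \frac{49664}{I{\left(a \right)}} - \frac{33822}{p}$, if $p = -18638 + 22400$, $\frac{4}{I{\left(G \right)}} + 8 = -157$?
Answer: $\frac{428163881}{209} \approx 2.0486 \cdot 10^{6}$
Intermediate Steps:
$a = 41$ ($a = 25 + 16 = 41$)
$I{\left(G \right)} = - \frac{4}{165}$ ($I{\left(G \right)} = \frac{4}{-8 - 157} = \frac{4}{-165} = 4 \left(- \frac{1}{165}\right) = - \frac{4}{165}$)
$p = 3762$
$- \frac{49664}{I{\left(a \right)}} - \frac{33822}{p} = - \frac{49664}{- \frac{4}{165}} - \frac{33822}{3762} = \left(-49664\right) \left(- \frac{165}{4}\right) - \frac{1879}{209} = 2048640 - \frac{1879}{209} = \frac{428163881}{209}$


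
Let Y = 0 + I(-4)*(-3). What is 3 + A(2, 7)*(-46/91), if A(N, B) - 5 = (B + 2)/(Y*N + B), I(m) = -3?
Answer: 661/2275 ≈ 0.29055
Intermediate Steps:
Y = 9 (Y = 0 - 3*(-3) = 0 + 9 = 9)
A(N, B) = 5 + (2 + B)/(B + 9*N) (A(N, B) = 5 + (B + 2)/(9*N + B) = 5 + (2 + B)/(B + 9*N))
3 + A(2, 7)*(-46/91) = 3 + ((2 + 6*7 + 45*2)/(7 + 9*2))*(-46/91) = 3 + ((2 + 42 + 90)/(7 + 18))*(-46*1/91) = 3 + (134/25)*(-46/91) = 3 - 6164/2275 = 661/2275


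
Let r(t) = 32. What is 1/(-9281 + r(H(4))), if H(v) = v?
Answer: -1/9249 ≈ -0.00010812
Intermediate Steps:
1/(-9281 + r(H(4))) = 1/(-9281 + 32) = 1/(-9249) = -1/9249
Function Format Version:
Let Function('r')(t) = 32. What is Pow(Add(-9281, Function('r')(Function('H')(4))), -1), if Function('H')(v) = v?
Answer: Rational(-1, 9249) ≈ -0.00010812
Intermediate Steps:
Pow(Add(-9281, Function('r')(Function('H')(4))), -1) = Pow(Add(-9281, 32), -1) = Pow(-9249, -1) = Rational(-1, 9249)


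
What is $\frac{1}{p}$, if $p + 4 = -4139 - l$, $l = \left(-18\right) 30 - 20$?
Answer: $- \frac{1}{3583} \approx -0.0002791$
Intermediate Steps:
$l = -560$ ($l = -540 - 20 = -560$)
$p = -3583$ ($p = -4 - 3579 = -3583$)
$\frac{1}{p} = \frac{1}{-3583} = - \frac{1}{3583}$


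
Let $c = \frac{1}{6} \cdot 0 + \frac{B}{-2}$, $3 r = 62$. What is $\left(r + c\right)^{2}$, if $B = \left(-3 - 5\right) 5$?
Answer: $\frac{14884}{9} \approx 1653.8$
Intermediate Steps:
$r = \frac{62}{3}$ ($r = \frac{1}{3} \cdot 62 = \frac{62}{3} \approx 20.667$)
$B = -40$ ($B = \left(-8\right) 5 = -40$)
$c = 20$ ($c = \frac{1}{6} \cdot 0 - \frac{40}{-2} = \frac{1}{6} \cdot 0 - -20 = 0 + 20 = 20$)
$\left(r + c\right)^{2} = \left(\frac{62}{3} + 20\right)^{2} = \left(\frac{122}{3}\right)^{2} = \frac{14884}{9}$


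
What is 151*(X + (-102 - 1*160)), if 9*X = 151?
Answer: -333257/9 ≈ -37029.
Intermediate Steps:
X = 151/9 (X = (⅑)*151 = 151/9 ≈ 16.778)
151*(X + (-102 - 1*160)) = 151*(151/9 + (-102 - 1*160)) = 151*(151/9 + (-102 - 160)) = 151*(151/9 - 262) = 151*(-2207/9) = -333257/9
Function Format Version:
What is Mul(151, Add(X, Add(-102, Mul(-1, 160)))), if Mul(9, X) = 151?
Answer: Rational(-333257, 9) ≈ -37029.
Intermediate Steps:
X = Rational(151, 9) (X = Mul(Rational(1, 9), 151) = Rational(151, 9) ≈ 16.778)
Mul(151, Add(X, Add(-102, Mul(-1, 160)))) = Mul(151, Add(Rational(151, 9), Add(-102, Mul(-1, 160)))) = Mul(151, Add(Rational(151, 9), Add(-102, -160))) = Mul(151, Add(Rational(151, 9), -262)) = Mul(151, Rational(-2207, 9)) = Rational(-333257, 9)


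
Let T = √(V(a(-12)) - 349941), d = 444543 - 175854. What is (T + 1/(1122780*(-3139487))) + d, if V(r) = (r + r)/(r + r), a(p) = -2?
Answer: 947116154078829539/3524953213860 + 2*I*√87485 ≈ 2.6869e+5 + 591.56*I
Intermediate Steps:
V(r) = 1 (V(r) = (2*r)/((2*r)) = (2*r)*(1/(2*r)) = 1)
d = 268689
T = 2*I*√87485 (T = √(1 - 349941) = √(-349940) = 2*I*√87485 ≈ 591.56*I)
(T + 1/(1122780*(-3139487))) + d = (2*I*√87485 + 1/(1122780*(-3139487))) + 268689 = (2*I*√87485 + (1/1122780)*(-1/3139487)) + 268689 = (2*I*√87485 - 1/3524953213860) + 268689 = (-1/3524953213860 + 2*I*√87485) + 268689 = 947116154078829539/3524953213860 + 2*I*√87485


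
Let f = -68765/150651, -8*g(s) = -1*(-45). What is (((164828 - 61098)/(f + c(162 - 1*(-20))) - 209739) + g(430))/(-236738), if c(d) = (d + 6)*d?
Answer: 8649081953700567/9762328639632304 ≈ 0.88597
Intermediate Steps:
g(s) = -45/8 (g(s) = -(-1)*(-45)/8 = -⅛*45 = -45/8)
c(d) = d*(6 + d) (c(d) = (6 + d)*d = d*(6 + d))
f = -68765/150651 (f = -68765*1/150651 = -68765/150651 ≈ -0.45645)
(((164828 - 61098)/(f + c(162 - 1*(-20))) - 209739) + g(430))/(-236738) = (((164828 - 61098)/(-68765/150651 + (162 - 1*(-20))*(6 + (162 - 1*(-20)))) - 209739) - 45/8)/(-236738) = ((103730/(-68765/150651 + (162 + 20)*(6 + (162 + 20))) - 209739) - 45/8)*(-1/236738) = ((103730/(-68765/150651 + 182*(6 + 182)) - 209739) - 45/8)*(-1/236738) = ((103730/(-68765/150651 + 182*188) - 209739) - 45/8)*(-1/236738) = ((103730/(-68765/150651 + 34216) - 209739) - 45/8)*(-1/236738) = ((103730/(5154605851/150651) - 209739) - 45/8)*(-1/236738) = ((103730*(150651/5154605851) - 209739) - 45/8)*(-1/236738) = ((15627028230/5154605851 - 209739) - 45/8)*(-1/236738) = (-1081106249554659/5154605851 - 45/8)*(-1/236738) = -8649081953700567/41236846808*(-1/236738) = 8649081953700567/9762328639632304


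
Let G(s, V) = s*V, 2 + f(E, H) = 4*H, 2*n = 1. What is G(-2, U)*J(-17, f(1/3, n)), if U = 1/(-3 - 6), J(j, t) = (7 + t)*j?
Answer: -238/9 ≈ -26.444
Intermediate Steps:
n = 1/2 (n = (1/2)*1 = 1/2 ≈ 0.50000)
f(E, H) = -2 + 4*H
J(j, t) = j*(7 + t)
U = -1/9 (U = 1/(-9) = -1/9 ≈ -0.11111)
G(s, V) = V*s
G(-2, U)*J(-17, f(1/3, n)) = (-1/9*(-2))*(-17*(7 + (-2 + 4*(1/2)))) = 2*(-17*(7 + (-2 + 2)))/9 = 2*(-17*(7 + 0))/9 = 2*(-17*7)/9 = (2/9)*(-119) = -238/9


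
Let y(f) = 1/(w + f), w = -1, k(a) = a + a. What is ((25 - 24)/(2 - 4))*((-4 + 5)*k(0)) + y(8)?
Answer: ⅐ ≈ 0.14286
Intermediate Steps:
k(a) = 2*a
y(f) = 1/(-1 + f)
((25 - 24)/(2 - 4))*((-4 + 5)*k(0)) + y(8) = ((25 - 24)/(2 - 4))*((-4 + 5)*(2*0)) + 1/(-1 + 8) = (1/(-2))*(1*0) + 1/7 = (1*(-½))*0 + ⅐ = -½*0 + ⅐ = 0 + ⅐ = ⅐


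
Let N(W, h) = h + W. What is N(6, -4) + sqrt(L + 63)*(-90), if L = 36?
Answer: 2 - 270*sqrt(11) ≈ -893.49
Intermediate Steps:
N(W, h) = W + h
N(6, -4) + sqrt(L + 63)*(-90) = (6 - 4) + sqrt(36 + 63)*(-90) = 2 + sqrt(99)*(-90) = 2 + (3*sqrt(11))*(-90) = 2 - 270*sqrt(11)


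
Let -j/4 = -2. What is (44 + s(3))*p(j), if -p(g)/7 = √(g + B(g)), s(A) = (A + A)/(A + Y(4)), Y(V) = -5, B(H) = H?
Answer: -1148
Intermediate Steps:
j = 8 (j = -4*(-2) = 8)
s(A) = 2*A/(-5 + A) (s(A) = (A + A)/(A - 5) = (2*A)/(-5 + A) = 2*A/(-5 + A))
p(g) = -7*√2*√g (p(g) = -7*√(g + g) = -7*√2*√g)
(44 + s(3))*p(j) = (44 + 2*3/(-5 + 3))*(-7*√2*√8) = (44 + 2*3/(-2))*(-7*√2*2*√2) = (44 + 2*3*(-½))*(-28) = (44 - 3)*(-28) = 41*(-28) = -1148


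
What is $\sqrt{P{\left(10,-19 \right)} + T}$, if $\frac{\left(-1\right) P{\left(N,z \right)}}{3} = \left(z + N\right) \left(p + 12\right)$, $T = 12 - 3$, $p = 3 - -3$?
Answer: $3 \sqrt{55} \approx 22.249$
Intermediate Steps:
$p = 6$ ($p = 3 + 3 = 6$)
$T = 9$ ($T = 12 - 3 = 9$)
$P{\left(N,z \right)} = - 54 N - 54 z$ ($P{\left(N,z \right)} = - 3 \left(z + N\right) \left(6 + 12\right) = - 3 \left(N + z\right) 18 = - 3 \left(18 N + 18 z\right) = - 54 N - 54 z$)
$\sqrt{P{\left(10,-19 \right)} + T} = \sqrt{\left(\left(-54\right) 10 - -1026\right) + 9} = \sqrt{\left(-540 + 1026\right) + 9} = \sqrt{486 + 9} = \sqrt{495} = 3 \sqrt{55}$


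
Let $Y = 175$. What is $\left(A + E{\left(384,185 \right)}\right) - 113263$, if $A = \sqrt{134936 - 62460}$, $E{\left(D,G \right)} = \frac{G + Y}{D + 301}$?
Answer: $- \frac{15516959}{137} + 2 \sqrt{18119} \approx -1.1299 \cdot 10^{5}$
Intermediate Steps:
$E{\left(D,G \right)} = \frac{175 + G}{301 + D}$ ($E{\left(D,G \right)} = \frac{G + 175}{D + 301} = \frac{175 + G}{301 + D}$)
$A = 2 \sqrt{18119}$ ($A = \sqrt{72476} = 2 \sqrt{18119} \approx 269.21$)
$\left(A + E{\left(384,185 \right)}\right) - 113263 = \left(2 \sqrt{18119} + \frac{175 + 185}{301 + 384}\right) - 113263 = \left(2 \sqrt{18119} + \frac{1}{685} \cdot 360\right) - 113263 = \left(2 \sqrt{18119} + \frac{72}{137}\right) - 113263 = \left(\frac{72}{137} + 2 \sqrt{18119}\right) - 113263 = - \frac{15516959}{137} + 2 \sqrt{18119}$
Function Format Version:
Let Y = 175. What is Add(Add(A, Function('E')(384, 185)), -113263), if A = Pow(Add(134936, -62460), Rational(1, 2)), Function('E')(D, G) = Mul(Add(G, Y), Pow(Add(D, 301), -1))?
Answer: Add(Rational(-15516959, 137), Mul(2, Pow(18119, Rational(1, 2)))) ≈ -1.1299e+5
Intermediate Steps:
Function('E')(D, G) = Mul(Pow(Add(301, D), -1), Add(175, G)) (Function('E')(D, G) = Mul(Add(G, 175), Pow(Add(D, 301), -1)) = Mul(Add(175, G), Pow(Add(301, D), -1)) = Mul(Pow(Add(301, D), -1), Add(175, G)))
A = Mul(2, Pow(18119, Rational(1, 2))) (A = Pow(72476, Rational(1, 2)) = Mul(2, Pow(18119, Rational(1, 2))) ≈ 269.21)
Add(Add(A, Function('E')(384, 185)), -113263) = Add(Add(Mul(2, Pow(18119, Rational(1, 2))), Mul(Pow(Add(301, 384), -1), Add(175, 185))), -113263) = Add(Add(Mul(2, Pow(18119, Rational(1, 2))), Mul(Pow(685, -1), 360)), -113263) = Add(Add(Mul(2, Pow(18119, Rational(1, 2))), Mul(Rational(1, 685), 360)), -113263) = Add(Add(Mul(2, Pow(18119, Rational(1, 2))), Rational(72, 137)), -113263) = Add(Add(Rational(72, 137), Mul(2, Pow(18119, Rational(1, 2)))), -113263) = Add(Rational(-15516959, 137), Mul(2, Pow(18119, Rational(1, 2))))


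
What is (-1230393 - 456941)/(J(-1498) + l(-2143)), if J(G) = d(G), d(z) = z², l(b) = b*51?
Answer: -1687334/2134711 ≈ -0.79043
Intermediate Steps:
l(b) = 51*b
J(G) = G²
(-1230393 - 456941)/(J(-1498) + l(-2143)) = (-1230393 - 456941)/((-1498)² + 51*(-2143)) = -1687334/(2244004 - 109293) = -1687334/2134711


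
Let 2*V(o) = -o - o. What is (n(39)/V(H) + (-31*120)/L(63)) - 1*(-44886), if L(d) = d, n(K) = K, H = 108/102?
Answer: 1881185/42 ≈ 44790.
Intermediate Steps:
H = 18/17 (H = 108*(1/102) = 18/17 ≈ 1.0588)
V(o) = -o (V(o) = (-o - o)/2 = (-2*o)/2 = -o)
(n(39)/V(H) + (-31*120)/L(63)) - 1*(-44886) = (39/((-1*18/17)) - 31*120/63) - 1*(-44886) = (39/(-18/17) - 3720*1/63) + 44886 = (39*(-17/18) - 1240/21) + 44886 = (-221/6 - 1240/21) + 44886 = -4027/42 + 44886 = 1881185/42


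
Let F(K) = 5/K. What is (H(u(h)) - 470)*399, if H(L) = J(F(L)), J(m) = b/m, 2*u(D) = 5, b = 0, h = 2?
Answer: -187530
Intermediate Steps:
u(D) = 5/2 (u(D) = (½)*5 = 5/2)
J(m) = 0 (J(m) = 0/m = 0)
H(L) = 0
(H(u(h)) - 470)*399 = (0 - 470)*399 = -470*399 = -187530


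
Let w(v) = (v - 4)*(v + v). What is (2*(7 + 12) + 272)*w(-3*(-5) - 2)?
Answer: 72540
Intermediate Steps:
w(v) = 2*v*(-4 + v) (w(v) = (-4 + v)*(2*v) = 2*v*(-4 + v))
(2*(7 + 12) + 272)*w(-3*(-5) - 2) = (2*(7 + 12) + 272)*(2*(-3*(-5) - 2)*(-4 + (-3*(-5) - 2))) = (2*19 + 272)*(2*(15 - 2)*(-4 + (15 - 2))) = (38 + 272)*(2*13*(-4 + 13)) = 310*(2*13*9) = 310*234 = 72540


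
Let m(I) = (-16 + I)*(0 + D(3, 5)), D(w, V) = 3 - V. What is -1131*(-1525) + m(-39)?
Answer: 1724885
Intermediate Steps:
m(I) = 32 - 2*I (m(I) = (-16 + I)*(0 + (3 - 1*5)) = (-16 + I)*(0 + (3 - 5)) = (-16 + I)*(0 - 2) = (-16 + I)*(-2) = 32 - 2*I)
-1131*(-1525) + m(-39) = -1131*(-1525) + (32 - 2*(-39)) = 1724775 + (32 + 78) = 1724775 + 110 = 1724885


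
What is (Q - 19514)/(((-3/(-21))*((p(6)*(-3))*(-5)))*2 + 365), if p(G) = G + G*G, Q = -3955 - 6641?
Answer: -6022/109 ≈ -55.248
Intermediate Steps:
Q = -10596
p(G) = G + G²
(Q - 19514)/(((-3/(-21))*((p(6)*(-3))*(-5)))*2 + 365) = (-10596 - 19514)/(((-3/(-21))*(((6*(1 + 6))*(-3))*(-5)))*2 + 365) = -30110/(((-3*(-1/21))*(((6*7)*(-3))*(-5)))*2 + 365) = -30110/((((42*(-3))*(-5))/7)*2 + 365) = -30110/(((-126*(-5))/7)*2 + 365) = -30110/(((⅐)*630)*2 + 365) = -30110/(90*2 + 365) = -30110/(180 + 365) = -30110/545 = -30110*1/545 = -6022/109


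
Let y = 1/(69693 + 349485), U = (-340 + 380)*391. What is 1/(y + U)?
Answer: 419178/6555943921 ≈ 6.3939e-5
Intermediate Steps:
U = 15640 (U = 40*391 = 15640)
y = 1/419178 ≈ 2.3856e-6
1/(y + U) = 1/(1/419178 + 15640) = 1/(6555943921/419178) = 419178/6555943921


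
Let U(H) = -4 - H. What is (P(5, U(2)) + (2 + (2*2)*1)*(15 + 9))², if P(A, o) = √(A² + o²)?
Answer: (144 + √61)² ≈ 23046.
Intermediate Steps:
(P(5, U(2)) + (2 + (2*2)*1)*(15 + 9))² = (√(5² + (-4 - 1*2)²) + (2 + (2*2)*1)*(15 + 9))² = (√(25 + (-4 - 2)²) + (2 + 4*1)*24)² = (√(25 + (-6)²) + (2 + 4)*24)² = (√(25 + 36) + 6*24)² = (√61 + 144)² = (144 + √61)²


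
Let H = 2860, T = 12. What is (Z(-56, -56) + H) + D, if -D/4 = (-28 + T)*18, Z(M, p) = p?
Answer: 3956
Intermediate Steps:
D = 1152 (D = -4*(-28 + 12)*18 = -(-64)*18 = -4*(-288) = 1152)
(Z(-56, -56) + H) + D = (-56 + 2860) + 1152 = 2804 + 1152 = 3956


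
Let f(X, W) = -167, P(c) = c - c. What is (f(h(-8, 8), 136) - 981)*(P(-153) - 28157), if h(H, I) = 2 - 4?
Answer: 32324236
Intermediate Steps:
h(H, I) = -2
P(c) = 0
(f(h(-8, 8), 136) - 981)*(P(-153) - 28157) = (-167 - 981)*(0 - 28157) = -1148*(-28157) = 32324236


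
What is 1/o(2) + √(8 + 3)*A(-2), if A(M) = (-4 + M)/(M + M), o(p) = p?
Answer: ½ + 3*√11/2 ≈ 5.4749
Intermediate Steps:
A(M) = (-4 + M)/(2*M) (A(M) = (-4 + M)/((2*M)) = (-4 + M)*(1/(2*M)) = (-4 + M)/(2*M))
1/o(2) + √(8 + 3)*A(-2) = 1/2 + √(8 + 3)*((½)*(-4 - 2)/(-2)) = ½ + √11*((½)*(-½)*(-6)) = ½ + √11*(3/2) = ½ + 3*√11/2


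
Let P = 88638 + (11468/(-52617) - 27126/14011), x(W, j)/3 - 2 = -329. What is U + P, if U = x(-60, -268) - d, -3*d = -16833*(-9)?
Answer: 101849334457882/737216787 ≈ 1.3815e+5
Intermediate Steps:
x(W, j) = -981 (x(W, j) = 6 + 3*(-329) = 6 - 987 = -981)
d = -50499 (d = -(-5611)*(-9) = -1/3*151497 = -50499)
U = 49518 (U = -981 - 1*(-50499) = -981 + 50499 = 49518)
P = 65343833599216/737216787 (P = 88638 + (11468*(-1/52617) - 27126*1/14011) = 88638 + (-11468/52617 - 27126/14011) = 88638 - 1587966890/737216787 = 65343833599216/737216787 ≈ 88636.)
U + P = 49518 + 65343833599216/737216787 = 101849334457882/737216787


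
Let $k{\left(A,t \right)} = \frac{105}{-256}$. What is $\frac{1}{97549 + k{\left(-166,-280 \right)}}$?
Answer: $\frac{256}{24972439} \approx 1.0251 \cdot 10^{-5}$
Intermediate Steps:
$k{\left(A,t \right)} = - \frac{105}{256}$ ($k{\left(A,t \right)} = 105 \left(- \frac{1}{256}\right) = - \frac{105}{256}$)
$\frac{1}{97549 + k{\left(-166,-280 \right)}} = \frac{1}{97549 - \frac{105}{256}} = \frac{1}{\frac{24972439}{256}} = \frac{256}{24972439}$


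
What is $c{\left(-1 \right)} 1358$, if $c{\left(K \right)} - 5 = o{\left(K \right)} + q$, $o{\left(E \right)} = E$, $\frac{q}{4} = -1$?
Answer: $0$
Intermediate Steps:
$q = -4$ ($q = 4 \left(-1\right) = -4$)
$c{\left(K \right)} = 1 + K$ ($c{\left(K \right)} = 5 + \left(K - 4\right) = 5 + \left(-4 + K\right) = 1 + K$)
$c{\left(-1 \right)} 1358 = \left(1 - 1\right) 1358 = 0 \cdot 1358 = 0$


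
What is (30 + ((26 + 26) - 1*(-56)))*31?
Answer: 4278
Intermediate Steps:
(30 + ((26 + 26) - 1*(-56)))*31 = (30 + (52 + 56))*31 = (30 + 108)*31 = 138*31 = 4278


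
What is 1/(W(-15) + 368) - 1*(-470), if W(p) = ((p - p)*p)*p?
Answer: 172961/368 ≈ 470.00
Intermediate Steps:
W(p) = 0 (W(p) = (0*p)*p = 0*p = 0)
1/(W(-15) + 368) - 1*(-470) = 1/(0 + 368) - 1*(-470) = 1/368 + 470 = 172961/368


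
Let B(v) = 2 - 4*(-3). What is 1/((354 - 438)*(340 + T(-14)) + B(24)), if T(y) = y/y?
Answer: -1/28630 ≈ -3.4928e-5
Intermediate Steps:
B(v) = 14 (B(v) = 2 + 12 = 14)
T(y) = 1
1/((354 - 438)*(340 + T(-14)) + B(24)) = 1/((354 - 438)*(340 + 1) + 14) = 1/(-84*341 + 14) = 1/(-28644 + 14) = 1/(-28630) = -1/28630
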